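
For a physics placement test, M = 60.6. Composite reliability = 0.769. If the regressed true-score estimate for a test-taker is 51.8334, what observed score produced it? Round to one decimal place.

T̂ = ρX + (1 − ρ)μ  ⇒  X = (T̂ − (1 − ρ)μ) / ρ
X = (51.8334 − 0.231 × 60.6) / 0.769 = (51.8334 − 13.9986) / 0.769 = 37.8348 / 0.769 = 49.200

49.2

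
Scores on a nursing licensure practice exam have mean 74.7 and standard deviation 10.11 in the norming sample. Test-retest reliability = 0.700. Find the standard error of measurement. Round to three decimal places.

5.537

SEM = SD · √(1 − ρ) = 10.11 × √0.300 = 10.11 × 0.5477 = 5.5375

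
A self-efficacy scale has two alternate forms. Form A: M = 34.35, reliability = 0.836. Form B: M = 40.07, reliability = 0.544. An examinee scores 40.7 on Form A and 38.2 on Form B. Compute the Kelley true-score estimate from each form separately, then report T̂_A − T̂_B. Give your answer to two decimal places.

T̂_A = 0.836(40.7) + 0.164(34.35) = 39.6586
T̂_B = 0.544(38.2) + 0.456(40.07) = 39.0527
T̂_A − T̂_B = 0.6059

0.61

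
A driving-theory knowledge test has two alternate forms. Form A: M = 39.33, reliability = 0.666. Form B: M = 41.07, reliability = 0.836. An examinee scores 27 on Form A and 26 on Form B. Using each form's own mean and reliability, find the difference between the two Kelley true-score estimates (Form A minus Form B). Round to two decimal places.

T̂_A = 0.666(27) + 0.334(39.33) = 31.1182
T̂_B = 0.836(26) + 0.164(41.07) = 28.4715
T̂_A − T̂_B = 2.6467

2.65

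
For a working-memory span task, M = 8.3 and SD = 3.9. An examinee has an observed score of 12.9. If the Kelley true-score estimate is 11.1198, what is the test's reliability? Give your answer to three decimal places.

T̂ = ρX + (1 − ρ)μ  ⇒  T̂ − μ = ρ(X − μ)
ρ = (T̂ − μ)/(X − μ) = (11.1198 − 8.3) / (12.9 − 8.3) = 2.8198 / 4.6 = 0.61300

0.613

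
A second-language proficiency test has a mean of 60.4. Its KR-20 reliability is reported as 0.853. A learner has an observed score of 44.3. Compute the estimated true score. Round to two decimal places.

46.67

T̂ = 0.853(44.3) + 0.147(60.4) = 37.7879 + 8.8788 = 46.667 → 46.67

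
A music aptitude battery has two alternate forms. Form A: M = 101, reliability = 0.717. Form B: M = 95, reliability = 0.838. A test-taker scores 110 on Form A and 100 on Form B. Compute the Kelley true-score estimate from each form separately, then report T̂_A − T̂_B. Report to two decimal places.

8.26

T̂_A = 0.717(110) + 0.283(101) = 107.4530
T̂_B = 0.838(100) + 0.162(95) = 99.1900
T̂_A − T̂_B = 8.2630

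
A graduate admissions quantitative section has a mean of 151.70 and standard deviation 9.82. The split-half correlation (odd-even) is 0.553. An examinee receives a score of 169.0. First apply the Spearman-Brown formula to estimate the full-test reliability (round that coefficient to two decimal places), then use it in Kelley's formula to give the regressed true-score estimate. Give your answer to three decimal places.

163.983

Spearman-Brown: ρ = 2r/(1 + r) = 2(0.553)/(1 + 0.553) = 1.1060/1.553 = 0.7122 → 0.71
Kelley's formula gives T̂ = 0.71·169.0 + 0.29·151.70 = 119.990 + 43.9930 = 163.9830.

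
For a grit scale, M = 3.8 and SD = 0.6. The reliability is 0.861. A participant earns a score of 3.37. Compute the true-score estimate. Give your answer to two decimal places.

3.43

T̂ = 0.861(3.37) + 0.139(3.8) = 2.90157 + 0.5282 = 3.430 → 3.43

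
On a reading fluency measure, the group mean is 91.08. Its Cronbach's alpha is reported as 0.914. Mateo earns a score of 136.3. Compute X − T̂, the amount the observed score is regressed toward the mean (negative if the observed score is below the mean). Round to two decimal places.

Weight the observed score by reliability and the mean by (1 − reliability): T̂ = 0.914·136.3 + 0.086·91.08 = 124.5782 + 7.83288 = 132.4111.
X − T̂ = 136.3 − 132.411 = 3.889 → 3.89

3.89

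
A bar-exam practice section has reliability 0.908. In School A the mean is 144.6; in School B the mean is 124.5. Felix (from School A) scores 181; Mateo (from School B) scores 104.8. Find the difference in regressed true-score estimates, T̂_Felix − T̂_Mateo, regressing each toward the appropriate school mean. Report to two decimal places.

71.04

T̂_Felix = 0.908(181) + 0.092(144.6) = 177.6512
T̂_Mateo = 0.908(104.8) + 0.092(124.5) = 106.6124
Difference = 177.6512 − 106.6124 = 71.0388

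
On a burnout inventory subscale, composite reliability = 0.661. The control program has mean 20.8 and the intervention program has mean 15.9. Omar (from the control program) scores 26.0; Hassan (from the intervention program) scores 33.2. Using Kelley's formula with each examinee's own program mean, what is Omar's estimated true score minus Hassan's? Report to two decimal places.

T̂_Omar = 0.661(26.0) + 0.339(20.8) = 24.2372
T̂_Hassan = 0.661(33.2) + 0.339(15.9) = 27.3353
Difference = 24.2372 − 27.3353 = -3.0981

-3.10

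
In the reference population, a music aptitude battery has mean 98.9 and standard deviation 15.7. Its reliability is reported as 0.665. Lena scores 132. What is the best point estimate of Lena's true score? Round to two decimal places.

120.91

T̂ = 0.665(132) + 0.335(98.9) = 87.780 + 33.1315 = 120.912 → 120.91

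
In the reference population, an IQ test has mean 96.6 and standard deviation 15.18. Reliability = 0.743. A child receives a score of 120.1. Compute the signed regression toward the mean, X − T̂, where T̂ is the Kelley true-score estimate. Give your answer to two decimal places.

6.04

T̂ = 0.743(120.1) + 0.257(96.6) = 89.2343 + 24.8262 = 114.0605 → 114.060
X − T̂ = 120.1 − 114.060 = 6.040 → 6.04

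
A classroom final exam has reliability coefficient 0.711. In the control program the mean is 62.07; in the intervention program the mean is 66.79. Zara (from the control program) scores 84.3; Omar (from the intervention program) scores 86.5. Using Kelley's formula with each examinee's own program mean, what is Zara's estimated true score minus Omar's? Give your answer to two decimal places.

-2.93

T̂_Zara = 0.711(84.3) + 0.289(62.07) = 77.8755
T̂_Omar = 0.711(86.5) + 0.289(66.79) = 80.8038
Difference = 77.8755 − 80.8038 = -2.9283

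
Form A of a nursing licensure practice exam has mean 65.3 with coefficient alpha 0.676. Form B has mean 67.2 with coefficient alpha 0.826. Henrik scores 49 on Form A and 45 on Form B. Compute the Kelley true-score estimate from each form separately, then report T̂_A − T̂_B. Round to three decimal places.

5.418

T̂_A = 0.676(49) + 0.324(65.3) = 54.28120
T̂_B = 0.826(45) + 0.174(67.2) = 48.86280
T̂_A − T̂_B = 5.41840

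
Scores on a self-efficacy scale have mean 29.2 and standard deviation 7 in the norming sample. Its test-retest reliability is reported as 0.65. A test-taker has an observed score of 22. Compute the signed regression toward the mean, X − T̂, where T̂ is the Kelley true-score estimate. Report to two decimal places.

-2.52

T̂ = ρX + (1 − ρ)μ
  = 0.65 × 22 + 0.35 × 29.2
  = 14.30 + 10.220
  = 24.5200
  ≈ 24.520
X − T̂ = 22 − 24.520 = -2.520 → -2.52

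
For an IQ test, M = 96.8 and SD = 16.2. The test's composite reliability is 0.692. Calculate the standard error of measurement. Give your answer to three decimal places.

SEM = SD · √(1 − ρ) = 16.2 × √0.308 = 16.2 × 0.5550 = 8.9906

8.991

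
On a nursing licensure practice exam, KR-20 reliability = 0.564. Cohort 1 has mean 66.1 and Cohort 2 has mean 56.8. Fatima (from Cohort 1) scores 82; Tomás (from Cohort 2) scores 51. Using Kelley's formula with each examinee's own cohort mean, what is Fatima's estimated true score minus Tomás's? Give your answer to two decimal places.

21.54

T̂_Fatima = 0.564(82) + 0.436(66.1) = 75.0676
T̂_Tomás = 0.564(51) + 0.436(56.8) = 53.5288
Difference = 75.0676 − 53.5288 = 21.5388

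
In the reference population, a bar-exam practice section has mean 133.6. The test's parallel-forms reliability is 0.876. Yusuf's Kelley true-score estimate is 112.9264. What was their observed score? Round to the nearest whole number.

T̂ = ρX + (1 − ρ)μ  ⇒  X = (T̂ − (1 − ρ)μ) / ρ
X = (112.9264 − 0.124 × 133.6) / 0.876 = (112.9264 − 16.5664) / 0.876 = 96.3600 / 0.876 = 110.00

110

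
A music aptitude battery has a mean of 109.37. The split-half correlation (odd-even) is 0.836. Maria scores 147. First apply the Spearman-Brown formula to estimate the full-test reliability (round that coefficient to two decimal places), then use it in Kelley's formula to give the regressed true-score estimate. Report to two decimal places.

143.61

Spearman-Brown: ρ = 2r/(1 + r) = 2(0.836)/(1 + 0.836) = 1.6720/1.836 = 0.9107 → 0.91
T̂ = ρX + (1 − ρ)μ
  = 0.91 × 147 + 0.09 × 109.37
  = 133.77 + 9.8433
  = 143.613
  ≈ 143.61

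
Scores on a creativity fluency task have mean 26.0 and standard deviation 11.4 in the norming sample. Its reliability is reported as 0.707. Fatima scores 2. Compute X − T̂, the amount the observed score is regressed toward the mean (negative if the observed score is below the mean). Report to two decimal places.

-7.03

T̂ = ρX + (1 − ρ)μ
  = 0.707 × 2 + 0.293 × 26.0
  = 1.414 + 7.6180
  = 9.0320
  ≈ 9.032
X − T̂ = 2 − 9.032 = -7.032 → -7.03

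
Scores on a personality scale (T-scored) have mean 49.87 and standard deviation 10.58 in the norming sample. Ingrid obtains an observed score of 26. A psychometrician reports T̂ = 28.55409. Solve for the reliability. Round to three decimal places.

0.893

T̂ = ρX + (1 − ρ)μ  ⇒  T̂ − μ = ρ(X − μ)
ρ = (T̂ − μ)/(X − μ) = (28.55409 − 49.87) / (26 − 49.87) = -21.31591 / -23.87 = 0.89300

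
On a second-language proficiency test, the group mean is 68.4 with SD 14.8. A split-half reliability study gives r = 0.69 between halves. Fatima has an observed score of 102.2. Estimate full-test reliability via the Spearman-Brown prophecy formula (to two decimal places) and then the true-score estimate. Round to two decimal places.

Spearman-Brown: ρ = 2r/(1 + r) = 2(0.69)/(1 + 0.69) = 1.380/1.69 = 0.8166 → 0.82
T̂ = 0.82(102.2) + 0.18(68.4) = 83.804 + 12.312 = 96.116 → 96.12

96.12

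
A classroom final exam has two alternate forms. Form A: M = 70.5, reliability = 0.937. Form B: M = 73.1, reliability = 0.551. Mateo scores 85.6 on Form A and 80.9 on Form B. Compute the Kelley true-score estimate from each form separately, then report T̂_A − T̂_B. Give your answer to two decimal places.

T̂_A = 0.937(85.6) + 0.063(70.5) = 84.6487
T̂_B = 0.551(80.9) + 0.449(73.1) = 77.3978
T̂_A − T̂_B = 7.2509

7.25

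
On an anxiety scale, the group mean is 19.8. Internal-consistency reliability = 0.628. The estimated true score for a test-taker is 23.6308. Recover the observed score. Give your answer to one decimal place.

25.9

T̂ = ρX + (1 − ρ)μ  ⇒  X = (T̂ − (1 − ρ)μ) / ρ
X = (23.6308 − 0.372 × 19.8) / 0.628 = (23.6308 − 7.3656) / 0.628 = 16.2652 / 0.628 = 25.900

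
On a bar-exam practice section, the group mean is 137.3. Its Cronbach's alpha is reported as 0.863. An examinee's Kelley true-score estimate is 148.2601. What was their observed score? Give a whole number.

T̂ = ρX + (1 − ρ)μ  ⇒  X = (T̂ − (1 − ρ)μ) / ρ
X = (148.2601 − 0.137 × 137.3) / 0.863 = (148.2601 − 18.8101) / 0.863 = 129.4500 / 0.863 = 150.00

150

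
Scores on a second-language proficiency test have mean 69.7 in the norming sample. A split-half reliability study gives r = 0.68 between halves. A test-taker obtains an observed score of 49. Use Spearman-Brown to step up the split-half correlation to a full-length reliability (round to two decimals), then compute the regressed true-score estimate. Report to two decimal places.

Spearman-Brown: ρ = 2r/(1 + r) = 2(0.68)/(1 + 0.68) = 1.360/1.68 = 0.8095 → 0.81
Kelley's formula gives T̂ = 0.81·49 + 0.19·69.7 = 39.69 + 13.243 = 52.933.

52.93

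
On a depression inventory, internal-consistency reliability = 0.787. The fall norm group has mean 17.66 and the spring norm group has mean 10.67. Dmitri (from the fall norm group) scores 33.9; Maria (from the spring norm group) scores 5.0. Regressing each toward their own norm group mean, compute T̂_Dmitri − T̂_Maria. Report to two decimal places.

T̂_Dmitri = 0.787(33.9) + 0.213(17.66) = 30.4409
T̂_Maria = 0.787(5.0) + 0.213(10.67) = 6.2077
Difference = 30.4409 − 6.2077 = 24.2332

24.23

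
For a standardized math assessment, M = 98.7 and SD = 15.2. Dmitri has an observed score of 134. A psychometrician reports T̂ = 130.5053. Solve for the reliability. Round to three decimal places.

0.901

T̂ = ρX + (1 − ρ)μ  ⇒  T̂ − μ = ρ(X − μ)
ρ = (T̂ − μ)/(X − μ) = (130.5053 − 98.7) / (134 − 98.7) = 31.8053 / 35.3 = 0.90100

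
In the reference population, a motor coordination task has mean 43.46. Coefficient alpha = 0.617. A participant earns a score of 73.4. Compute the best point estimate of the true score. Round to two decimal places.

61.93

T̂ = ρX + (1 − ρ)μ
  = 0.617 × 73.4 + 0.383 × 43.46
  = 45.2878 + 16.64518
  = 61.933
  ≈ 61.93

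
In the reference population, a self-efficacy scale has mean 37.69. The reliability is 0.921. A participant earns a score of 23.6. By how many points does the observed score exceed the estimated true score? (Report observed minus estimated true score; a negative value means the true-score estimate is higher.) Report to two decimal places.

T̂ = 0.921(23.6) + 0.079(37.69) = 21.7356 + 2.97751 = 24.7131 → 24.713
X − T̂ = 23.6 − 24.713 = -1.113 → -1.11

-1.11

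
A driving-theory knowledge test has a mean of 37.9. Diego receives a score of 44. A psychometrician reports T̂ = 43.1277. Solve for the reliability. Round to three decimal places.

T̂ = ρX + (1 − ρ)μ  ⇒  T̂ − μ = ρ(X − μ)
ρ = (T̂ − μ)/(X − μ) = (43.1277 − 37.9) / (44 − 37.9) = 5.2277 / 6.1 = 0.85700

0.857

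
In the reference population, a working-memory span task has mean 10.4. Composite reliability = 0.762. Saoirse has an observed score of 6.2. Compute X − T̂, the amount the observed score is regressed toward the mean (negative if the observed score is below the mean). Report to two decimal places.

T̂ = 0.762(6.2) + 0.238(10.4) = 4.7244 + 2.4752 = 7.1996 → 7.200
X − T̂ = 6.2 − 7.200 = -1.000 → -1.00

-1.00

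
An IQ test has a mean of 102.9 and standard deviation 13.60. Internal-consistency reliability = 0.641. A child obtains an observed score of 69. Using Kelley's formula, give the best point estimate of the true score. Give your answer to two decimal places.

T̂ = ρX + (1 − ρ)μ
  = 0.641 × 69 + 0.359 × 102.9
  = 44.229 + 36.9411
  = 81.170
  ≈ 81.17

81.17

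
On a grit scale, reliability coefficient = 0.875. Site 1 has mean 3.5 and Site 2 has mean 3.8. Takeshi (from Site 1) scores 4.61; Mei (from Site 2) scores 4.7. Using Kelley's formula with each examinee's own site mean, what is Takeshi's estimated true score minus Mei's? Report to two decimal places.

T̂_Takeshi = 0.875(4.61) + 0.125(3.5) = 4.4713
T̂_Mei = 0.875(4.7) + 0.125(3.8) = 4.5875
Difference = 4.4713 − 4.5875 = -0.1162

-0.12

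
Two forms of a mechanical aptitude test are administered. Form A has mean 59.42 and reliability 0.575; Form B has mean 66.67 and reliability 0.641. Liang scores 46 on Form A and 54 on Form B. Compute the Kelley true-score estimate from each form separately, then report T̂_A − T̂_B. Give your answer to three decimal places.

T̂_A = 0.575(46) + 0.425(59.42) = 51.70350
T̂_B = 0.641(54) + 0.359(66.67) = 58.54853
T̂_A − T̂_B = -6.84503

-6.845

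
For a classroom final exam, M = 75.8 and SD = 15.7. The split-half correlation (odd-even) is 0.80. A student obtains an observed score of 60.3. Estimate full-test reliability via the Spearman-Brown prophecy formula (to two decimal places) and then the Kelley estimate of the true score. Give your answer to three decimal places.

62.005

Spearman-Brown: ρ = 2r/(1 + r) = 2(0.80)/(1 + 0.80) = 1.600/1.80 = 0.8889 → 0.89
T̂ = 0.89(60.3) + 0.11(75.8) = 53.667 + 8.338 = 62.0050 → 62.005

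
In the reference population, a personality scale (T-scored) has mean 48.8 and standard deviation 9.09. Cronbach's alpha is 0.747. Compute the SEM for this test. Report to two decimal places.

4.57

SEM = SD · √(1 − ρ) = 9.09 × √0.253 = 9.09 × 0.5030 = 4.572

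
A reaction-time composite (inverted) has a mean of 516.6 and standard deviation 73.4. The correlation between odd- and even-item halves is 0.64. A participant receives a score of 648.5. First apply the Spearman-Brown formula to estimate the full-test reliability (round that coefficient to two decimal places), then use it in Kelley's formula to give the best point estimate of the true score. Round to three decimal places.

Spearman-Brown: ρ = 2r/(1 + r) = 2(0.64)/(1 + 0.64) = 1.280/1.64 = 0.7805 → 0.78
Kelley's formula gives T̂ = 0.78·648.5 + 0.22·516.6 = 505.830 + 113.652 = 619.4820.

619.482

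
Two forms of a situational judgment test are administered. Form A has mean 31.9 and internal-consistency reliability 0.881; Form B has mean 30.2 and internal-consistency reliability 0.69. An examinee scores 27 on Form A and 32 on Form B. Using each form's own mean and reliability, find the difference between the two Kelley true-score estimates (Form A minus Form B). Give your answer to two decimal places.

-3.86

T̂_A = 0.881(27) + 0.119(31.9) = 27.5831
T̂_B = 0.69(32) + 0.31(30.2) = 31.4420
T̂_A − T̂_B = -3.8589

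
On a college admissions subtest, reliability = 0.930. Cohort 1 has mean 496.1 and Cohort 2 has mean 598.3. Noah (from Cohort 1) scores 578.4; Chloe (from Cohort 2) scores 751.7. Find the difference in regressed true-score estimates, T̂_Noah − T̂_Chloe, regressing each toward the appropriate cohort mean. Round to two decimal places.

T̂_Noah = 0.930(578.4) + 0.070(496.1) = 572.6390
T̂_Chloe = 0.930(751.7) + 0.070(598.3) = 740.9620
Difference = 572.6390 − 740.9620 = -168.3230

-168.32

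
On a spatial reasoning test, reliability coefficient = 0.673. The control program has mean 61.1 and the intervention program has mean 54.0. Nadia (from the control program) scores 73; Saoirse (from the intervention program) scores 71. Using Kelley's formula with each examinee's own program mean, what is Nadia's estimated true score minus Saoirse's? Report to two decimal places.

3.67

T̂_Nadia = 0.673(73) + 0.327(61.1) = 69.1087
T̂_Saoirse = 0.673(71) + 0.327(54.0) = 65.4410
Difference = 69.1087 − 65.4410 = 3.6677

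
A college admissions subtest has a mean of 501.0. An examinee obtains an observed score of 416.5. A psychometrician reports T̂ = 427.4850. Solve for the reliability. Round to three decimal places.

0.870

T̂ = ρX + (1 − ρ)μ  ⇒  T̂ − μ = ρ(X − μ)
ρ = (T̂ − μ)/(X − μ) = (427.4850 − 501.0) / (416.5 − 501.0) = -73.5150 / -84.5 = 0.87000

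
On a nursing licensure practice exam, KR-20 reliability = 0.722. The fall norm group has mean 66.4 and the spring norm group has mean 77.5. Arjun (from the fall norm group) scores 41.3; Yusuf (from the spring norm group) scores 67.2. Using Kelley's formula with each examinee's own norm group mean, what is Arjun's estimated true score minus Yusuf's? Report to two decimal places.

T̂_Arjun = 0.722(41.3) + 0.278(66.4) = 48.2778
T̂_Yusuf = 0.722(67.2) + 0.278(77.5) = 70.0634
Difference = 48.2778 − 70.0634 = -21.7856

-21.79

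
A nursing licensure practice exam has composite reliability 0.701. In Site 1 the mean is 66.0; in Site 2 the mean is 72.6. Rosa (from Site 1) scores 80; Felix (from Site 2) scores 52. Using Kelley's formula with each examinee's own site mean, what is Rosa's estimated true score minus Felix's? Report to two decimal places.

17.65

T̂_Rosa = 0.701(80) + 0.299(66.0) = 75.8140
T̂_Felix = 0.701(52) + 0.299(72.6) = 58.1594
Difference = 75.8140 − 58.1594 = 17.6546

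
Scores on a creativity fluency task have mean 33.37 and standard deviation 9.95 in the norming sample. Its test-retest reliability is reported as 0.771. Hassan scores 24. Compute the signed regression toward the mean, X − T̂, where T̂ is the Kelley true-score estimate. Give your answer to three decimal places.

-2.146

Weight the observed score by reliability and the mean by (1 − reliability): T̂ = 0.771·24 + 0.229·33.37 = 18.504 + 7.64173 = 26.14573.
X − T̂ = 24 − 26.1457 = -2.1457 → -2.146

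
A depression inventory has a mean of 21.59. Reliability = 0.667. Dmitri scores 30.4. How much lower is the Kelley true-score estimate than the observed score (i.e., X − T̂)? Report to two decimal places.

T̂ = 0.667(30.4) + 0.333(21.59) = 20.2768 + 7.18947 = 27.4663 → 27.466
X − T̂ = 30.4 − 27.466 = 2.934 → 2.93

2.93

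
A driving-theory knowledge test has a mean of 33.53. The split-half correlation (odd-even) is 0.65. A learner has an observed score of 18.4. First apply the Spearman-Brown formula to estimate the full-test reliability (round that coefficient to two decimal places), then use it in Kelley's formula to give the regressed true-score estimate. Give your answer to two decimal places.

21.58

Spearman-Brown: ρ = 2r/(1 + r) = 2(0.65)/(1 + 0.65) = 1.300/1.65 = 0.7879 → 0.79
Weight the observed score by reliability and the mean by (1 − reliability): T̂ = 0.79·18.4 + 0.21·33.53 = 14.536 + 7.0413 = 21.577.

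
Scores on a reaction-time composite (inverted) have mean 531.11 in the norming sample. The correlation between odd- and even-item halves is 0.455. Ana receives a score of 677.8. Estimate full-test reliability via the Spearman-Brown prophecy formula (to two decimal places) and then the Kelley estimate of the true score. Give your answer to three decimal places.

Spearman-Brown: ρ = 2r/(1 + r) = 2(0.455)/(1 + 0.455) = 0.9100/1.455 = 0.6254 → 0.63
T̂ = 0.63(677.8) + 0.37(531.11) = 427.014 + 196.5107 = 623.5247 → 623.525

623.525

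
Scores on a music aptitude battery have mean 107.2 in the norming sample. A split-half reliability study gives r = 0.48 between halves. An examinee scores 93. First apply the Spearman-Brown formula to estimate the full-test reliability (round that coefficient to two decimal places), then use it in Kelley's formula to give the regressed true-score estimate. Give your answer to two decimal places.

97.97

Spearman-Brown: ρ = 2r/(1 + r) = 2(0.48)/(1 + 0.48) = 0.960/1.48 = 0.6486 → 0.65
T̂ = ρX + (1 − ρ)μ
  = 0.65 × 93 + 0.35 × 107.2
  = 60.45 + 37.520
  = 97.970
  ≈ 97.97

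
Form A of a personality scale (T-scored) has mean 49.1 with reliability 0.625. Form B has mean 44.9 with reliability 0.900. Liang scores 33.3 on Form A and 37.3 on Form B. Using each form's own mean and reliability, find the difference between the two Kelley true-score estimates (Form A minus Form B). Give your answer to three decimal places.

T̂_A = 0.625(33.3) + 0.375(49.1) = 39.22500
T̂_B = 0.900(37.3) + 0.100(44.9) = 38.06000
T̂_A − T̂_B = 1.16500

1.165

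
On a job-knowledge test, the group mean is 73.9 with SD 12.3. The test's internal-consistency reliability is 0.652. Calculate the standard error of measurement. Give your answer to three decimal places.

SEM = SD · √(1 − ρ) = 12.3 × √0.348 = 12.3 × 0.5899 = 7.2560

7.256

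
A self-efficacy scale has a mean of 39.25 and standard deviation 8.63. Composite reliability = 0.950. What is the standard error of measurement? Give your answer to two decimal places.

SEM = SD · √(1 − ρ) = 8.63 × √0.050 = 8.63 × 0.2236 = 1.930

1.93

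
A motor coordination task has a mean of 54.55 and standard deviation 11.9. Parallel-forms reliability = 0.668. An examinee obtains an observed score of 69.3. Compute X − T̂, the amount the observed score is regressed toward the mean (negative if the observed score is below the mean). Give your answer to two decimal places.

T̂ = 0.668(69.3) + 0.332(54.55) = 46.2924 + 18.11060 = 64.4030 → 64.403
X − T̂ = 69.3 − 64.403 = 4.897 → 4.90

4.90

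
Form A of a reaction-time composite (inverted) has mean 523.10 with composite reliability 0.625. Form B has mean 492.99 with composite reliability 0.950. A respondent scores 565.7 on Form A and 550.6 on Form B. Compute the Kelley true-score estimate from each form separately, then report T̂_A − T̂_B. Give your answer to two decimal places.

T̂_A = 0.625(565.7) + 0.375(523.10) = 549.7250
T̂_B = 0.950(550.6) + 0.050(492.99) = 547.7195
T̂_A − T̂_B = 2.0055

2.01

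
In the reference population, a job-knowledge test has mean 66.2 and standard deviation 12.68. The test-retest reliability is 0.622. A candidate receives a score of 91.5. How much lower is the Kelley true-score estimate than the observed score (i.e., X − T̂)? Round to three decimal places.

9.563

T̂ = 0.622(91.5) + 0.378(66.2) = 56.9130 + 25.0236 = 81.93660 → 81.9366
X − T̂ = 91.5 − 81.9366 = 9.5634 → 9.563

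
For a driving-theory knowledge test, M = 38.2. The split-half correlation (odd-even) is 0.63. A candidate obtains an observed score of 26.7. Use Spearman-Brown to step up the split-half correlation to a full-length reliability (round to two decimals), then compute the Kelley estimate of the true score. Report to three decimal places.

Spearman-Brown: ρ = 2r/(1 + r) = 2(0.63)/(1 + 0.63) = 1.260/1.63 = 0.7730 → 0.77
T̂ = ρX + (1 − ρ)μ
  = 0.77 × 26.7 + 0.23 × 38.2
  = 20.559 + 8.786
  = 29.3450
  ≈ 29.345

29.345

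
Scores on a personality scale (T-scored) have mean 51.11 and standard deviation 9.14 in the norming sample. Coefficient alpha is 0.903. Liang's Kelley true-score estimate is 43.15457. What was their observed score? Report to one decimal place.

42.3

T̂ = ρX + (1 − ρ)μ  ⇒  X = (T̂ − (1 − ρ)μ) / ρ
X = (43.15457 − 0.097 × 51.11) / 0.903 = (43.15457 − 4.95767) / 0.903 = 38.19690 / 0.903 = 42.300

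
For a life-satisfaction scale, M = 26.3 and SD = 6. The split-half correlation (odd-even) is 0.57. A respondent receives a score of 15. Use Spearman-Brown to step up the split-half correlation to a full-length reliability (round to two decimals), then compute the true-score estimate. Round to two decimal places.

Spearman-Brown: ρ = 2r/(1 + r) = 2(0.57)/(1 + 0.57) = 1.140/1.57 = 0.7261 → 0.73
T̂ = 0.73(15) + 0.27(26.3) = 10.95 + 7.101 = 18.051 → 18.05

18.05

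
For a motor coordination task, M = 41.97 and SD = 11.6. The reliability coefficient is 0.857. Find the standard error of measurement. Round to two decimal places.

SEM = SD · √(1 − ρ) = 11.6 × √0.143 = 11.6 × 0.3782 = 4.387

4.39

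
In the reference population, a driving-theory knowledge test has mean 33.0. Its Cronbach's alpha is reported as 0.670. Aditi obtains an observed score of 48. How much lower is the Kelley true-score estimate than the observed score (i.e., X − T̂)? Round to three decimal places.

Weight the observed score by reliability and the mean by (1 − reliability): T̂ = 0.670·48 + 0.330·33.0 = 32.160 + 10.8900 = 43.05000.
X − T̂ = 48 − 43.0500 = 4.9500 → 4.950

4.950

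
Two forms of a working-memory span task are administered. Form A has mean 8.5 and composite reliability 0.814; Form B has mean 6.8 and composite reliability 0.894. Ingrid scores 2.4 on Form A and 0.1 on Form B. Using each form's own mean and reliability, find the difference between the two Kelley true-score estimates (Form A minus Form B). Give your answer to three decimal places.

T̂_A = 0.814(2.4) + 0.186(8.5) = 3.53460
T̂_B = 0.894(0.1) + 0.106(6.8) = 0.81020
T̂_A − T̂_B = 2.72440

2.724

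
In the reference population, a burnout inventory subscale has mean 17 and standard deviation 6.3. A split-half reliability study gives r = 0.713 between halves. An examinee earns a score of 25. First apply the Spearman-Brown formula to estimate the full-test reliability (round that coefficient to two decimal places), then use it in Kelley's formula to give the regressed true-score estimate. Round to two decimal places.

Spearman-Brown: ρ = 2r/(1 + r) = 2(0.713)/(1 + 0.713) = 1.4260/1.713 = 0.8325 → 0.83
T̂ = 0.83(25) + 0.17(17) = 20.75 + 2.89 = 23.640 → 23.64

23.64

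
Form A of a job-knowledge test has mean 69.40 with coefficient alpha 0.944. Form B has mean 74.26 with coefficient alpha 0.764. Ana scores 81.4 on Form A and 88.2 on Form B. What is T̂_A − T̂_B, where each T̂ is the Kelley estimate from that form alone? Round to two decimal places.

T̂_A = 0.944(81.4) + 0.056(69.40) = 80.7280
T̂_B = 0.764(88.2) + 0.236(74.26) = 84.9102
T̂_A − T̂_B = -4.1822

-4.18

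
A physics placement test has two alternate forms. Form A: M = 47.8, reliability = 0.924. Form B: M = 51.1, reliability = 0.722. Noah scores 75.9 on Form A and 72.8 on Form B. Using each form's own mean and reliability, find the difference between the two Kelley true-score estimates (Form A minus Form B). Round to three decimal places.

T̂_A = 0.924(75.9) + 0.076(47.8) = 73.76440
T̂_B = 0.722(72.8) + 0.278(51.1) = 66.76740
T̂_A − T̂_B = 6.99700

6.997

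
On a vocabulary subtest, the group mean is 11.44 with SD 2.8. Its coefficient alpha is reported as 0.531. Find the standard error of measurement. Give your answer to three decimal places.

SEM = SD · √(1 − ρ) = 2.8 × √0.469 = 2.8 × 0.6848 = 1.9175

1.918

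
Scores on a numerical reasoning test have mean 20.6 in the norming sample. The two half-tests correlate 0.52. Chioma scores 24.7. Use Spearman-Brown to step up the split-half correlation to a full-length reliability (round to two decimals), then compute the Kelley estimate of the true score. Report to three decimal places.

Spearman-Brown: ρ = 2r/(1 + r) = 2(0.52)/(1 + 0.52) = 1.040/1.52 = 0.6842 → 0.68
Kelley's formula gives T̂ = 0.68·24.7 + 0.32·20.6 = 16.796 + 6.592 = 23.3880.

23.388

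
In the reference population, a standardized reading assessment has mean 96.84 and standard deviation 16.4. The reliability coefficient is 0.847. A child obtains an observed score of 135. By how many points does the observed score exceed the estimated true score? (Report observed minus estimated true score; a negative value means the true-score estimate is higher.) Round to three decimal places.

Regress the observed score toward the mean by the unreliability: T̂ = 0.847·135 + 0.153·96.84 = 114.345 + 14.81652 = 129.16152.
X − T̂ = 135 − 129.1615 = 5.8385 → 5.838

5.838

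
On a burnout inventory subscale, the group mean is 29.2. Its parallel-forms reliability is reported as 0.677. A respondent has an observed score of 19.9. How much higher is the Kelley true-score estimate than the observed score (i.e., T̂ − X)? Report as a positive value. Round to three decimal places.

3.004

T̂ = ρX + (1 − ρ)μ
  = 0.677 × 19.9 + 0.323 × 29.2
  = 13.4723 + 9.4316
  = 22.90390
  ≈ 22.9039
T̂ − X = 22.9039 − 19.9 = 3.0039 → 3.004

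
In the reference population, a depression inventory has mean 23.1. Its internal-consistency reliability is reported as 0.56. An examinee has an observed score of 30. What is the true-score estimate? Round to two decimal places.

26.96

Kelley's formula gives T̂ = 0.56·30 + 0.44·23.1 = 16.80 + 10.164 = 26.964.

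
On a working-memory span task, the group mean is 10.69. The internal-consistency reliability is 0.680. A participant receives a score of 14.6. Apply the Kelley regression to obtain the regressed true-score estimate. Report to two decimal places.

T̂ = ρX + (1 − ρ)μ
  = 0.680 × 14.6 + 0.320 × 10.69
  = 9.9280 + 3.42080
  = 13.349
  ≈ 13.35

13.35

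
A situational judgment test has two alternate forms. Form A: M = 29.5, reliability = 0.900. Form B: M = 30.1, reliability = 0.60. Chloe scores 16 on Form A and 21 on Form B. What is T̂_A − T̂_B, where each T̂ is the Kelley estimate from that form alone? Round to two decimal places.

-7.29

T̂_A = 0.900(16) + 0.100(29.5) = 17.3500
T̂_B = 0.60(21) + 0.40(30.1) = 24.6400
T̂_A − T̂_B = -7.2900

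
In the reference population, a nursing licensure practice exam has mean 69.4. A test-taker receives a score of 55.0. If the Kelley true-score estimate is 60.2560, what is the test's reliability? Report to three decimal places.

T̂ = ρX + (1 − ρ)μ  ⇒  T̂ − μ = ρ(X − μ)
ρ = (T̂ − μ)/(X − μ) = (60.2560 − 69.4) / (55.0 − 69.4) = -9.1440 / -14.4 = 0.63500

0.635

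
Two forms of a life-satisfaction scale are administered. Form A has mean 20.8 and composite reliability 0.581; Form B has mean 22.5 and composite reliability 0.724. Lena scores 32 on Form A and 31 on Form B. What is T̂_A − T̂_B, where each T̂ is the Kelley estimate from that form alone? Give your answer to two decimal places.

T̂_A = 0.581(32) + 0.419(20.8) = 27.3072
T̂_B = 0.724(31) + 0.276(22.5) = 28.6540
T̂_A − T̂_B = -1.3468

-1.35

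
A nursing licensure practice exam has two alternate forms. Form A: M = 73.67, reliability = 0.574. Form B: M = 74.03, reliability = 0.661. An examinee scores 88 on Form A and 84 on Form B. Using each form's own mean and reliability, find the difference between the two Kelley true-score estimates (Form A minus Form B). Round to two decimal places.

T̂_A = 0.574(88) + 0.426(73.67) = 81.8954
T̂_B = 0.661(84) + 0.339(74.03) = 80.6202
T̂_A − T̂_B = 1.2752

1.28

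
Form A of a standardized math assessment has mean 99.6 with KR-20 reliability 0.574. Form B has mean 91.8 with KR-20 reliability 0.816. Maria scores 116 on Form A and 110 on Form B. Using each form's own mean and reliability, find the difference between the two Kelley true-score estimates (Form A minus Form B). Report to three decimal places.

T̂_A = 0.574(116) + 0.426(99.6) = 109.01360
T̂_B = 0.816(110) + 0.184(91.8) = 106.65120
T̂_A − T̂_B = 2.36240

2.362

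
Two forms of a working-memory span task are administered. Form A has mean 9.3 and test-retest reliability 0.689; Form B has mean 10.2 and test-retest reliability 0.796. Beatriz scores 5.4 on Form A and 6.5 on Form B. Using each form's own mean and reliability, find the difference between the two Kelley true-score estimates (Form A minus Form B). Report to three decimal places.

T̂_A = 0.689(5.4) + 0.311(9.3) = 6.61290
T̂_B = 0.796(6.5) + 0.204(10.2) = 7.25480
T̂_A − T̂_B = -0.64190

-0.642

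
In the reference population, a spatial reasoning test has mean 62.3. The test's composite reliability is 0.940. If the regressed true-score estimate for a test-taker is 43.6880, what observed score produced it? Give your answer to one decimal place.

T̂ = ρX + (1 − ρ)μ  ⇒  X = (T̂ − (1 − ρ)μ) / ρ
X = (43.6880 − 0.060 × 62.3) / 0.940 = (43.6880 − 3.7380) / 0.940 = 39.9500 / 0.940 = 42.500

42.5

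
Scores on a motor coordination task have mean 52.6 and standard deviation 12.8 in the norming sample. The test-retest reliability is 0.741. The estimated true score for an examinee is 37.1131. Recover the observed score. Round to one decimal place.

31.7

T̂ = ρX + (1 − ρ)μ  ⇒  X = (T̂ − (1 − ρ)μ) / ρ
X = (37.1131 − 0.259 × 52.6) / 0.741 = (37.1131 − 13.6234) / 0.741 = 23.4897 / 0.741 = 31.700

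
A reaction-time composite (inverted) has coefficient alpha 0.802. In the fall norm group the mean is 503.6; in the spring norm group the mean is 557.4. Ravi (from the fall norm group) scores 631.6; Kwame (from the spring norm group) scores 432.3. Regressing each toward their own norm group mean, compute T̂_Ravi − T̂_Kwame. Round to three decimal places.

T̂_Ravi = 0.802(631.6) + 0.198(503.6) = 606.25600
T̂_Kwame = 0.802(432.3) + 0.198(557.4) = 457.06980
Difference = 606.25600 − 457.06980 = 149.18620

149.186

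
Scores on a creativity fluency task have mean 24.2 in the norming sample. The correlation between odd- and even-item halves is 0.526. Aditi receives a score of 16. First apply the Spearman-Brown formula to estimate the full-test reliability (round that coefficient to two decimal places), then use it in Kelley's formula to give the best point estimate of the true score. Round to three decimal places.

18.542

Spearman-Brown: ρ = 2r/(1 + r) = 2(0.526)/(1 + 0.526) = 1.0520/1.526 = 0.6894 → 0.69
T̂ = 0.69(16) + 0.31(24.2) = 11.04 + 7.502 = 18.5420 → 18.542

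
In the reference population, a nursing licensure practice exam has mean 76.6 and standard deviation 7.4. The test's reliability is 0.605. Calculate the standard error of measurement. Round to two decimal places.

4.65

SEM = SD · √(1 − ρ) = 7.4 × √0.395 = 7.4 × 0.6285 = 4.651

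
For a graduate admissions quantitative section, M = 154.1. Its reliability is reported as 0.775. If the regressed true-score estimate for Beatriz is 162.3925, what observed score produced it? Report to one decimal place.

T̂ = ρX + (1 − ρ)μ  ⇒  X = (T̂ − (1 − ρ)μ) / ρ
X = (162.3925 − 0.225 × 154.1) / 0.775 = (162.3925 − 34.6725) / 0.775 = 127.7200 / 0.775 = 164.800

164.8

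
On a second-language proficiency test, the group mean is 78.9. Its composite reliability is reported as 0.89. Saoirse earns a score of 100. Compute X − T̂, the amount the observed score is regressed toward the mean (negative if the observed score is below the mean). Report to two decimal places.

T̂ = 0.89(100) + 0.11(78.9) = 89.00 + 8.679 = 97.6790 → 97.679
X − T̂ = 100 − 97.679 = 2.321 → 2.32

2.32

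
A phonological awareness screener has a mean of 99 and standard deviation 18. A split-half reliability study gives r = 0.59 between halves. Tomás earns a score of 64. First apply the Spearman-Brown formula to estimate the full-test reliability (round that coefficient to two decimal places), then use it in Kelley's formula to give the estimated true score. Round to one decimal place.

73.1

Spearman-Brown: ρ = 2r/(1 + r) = 2(0.59)/(1 + 0.59) = 1.180/1.59 = 0.7421 → 0.74
Kelley's formula gives T̂ = 0.74·64 + 0.26·99 = 47.36 + 25.74 = 73.10.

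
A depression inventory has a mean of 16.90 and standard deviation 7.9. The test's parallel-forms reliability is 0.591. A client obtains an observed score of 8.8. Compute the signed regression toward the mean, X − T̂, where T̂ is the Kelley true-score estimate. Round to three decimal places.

T̂ = ρX + (1 − ρ)μ
  = 0.591 × 8.8 + 0.409 × 16.90
  = 5.2008 + 6.91210
  = 12.11290
  ≈ 12.1129
X − T̂ = 8.8 − 12.1129 = -3.3129 → -3.313

-3.313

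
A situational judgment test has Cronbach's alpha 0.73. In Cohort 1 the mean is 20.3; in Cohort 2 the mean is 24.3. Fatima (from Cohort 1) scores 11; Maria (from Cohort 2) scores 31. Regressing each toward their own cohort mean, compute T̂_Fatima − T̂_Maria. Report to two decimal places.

T̂_Fatima = 0.73(11) + 0.27(20.3) = 13.5110
T̂_Maria = 0.73(31) + 0.27(24.3) = 29.1910
Difference = 13.5110 − 29.1910 = -15.6800

-15.68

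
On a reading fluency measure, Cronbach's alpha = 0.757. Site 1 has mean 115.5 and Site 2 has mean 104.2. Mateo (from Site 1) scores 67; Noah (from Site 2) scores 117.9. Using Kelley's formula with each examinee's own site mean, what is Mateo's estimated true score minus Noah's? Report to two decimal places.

-35.79

T̂_Mateo = 0.757(67) + 0.243(115.5) = 78.7855
T̂_Noah = 0.757(117.9) + 0.243(104.2) = 114.5709
Difference = 78.7855 − 114.5709 = -35.7854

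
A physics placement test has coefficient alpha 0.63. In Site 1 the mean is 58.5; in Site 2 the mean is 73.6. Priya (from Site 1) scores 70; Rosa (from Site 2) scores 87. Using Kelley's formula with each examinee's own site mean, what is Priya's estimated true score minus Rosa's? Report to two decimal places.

T̂_Priya = 0.63(70) + 0.37(58.5) = 65.7450
T̂_Rosa = 0.63(87) + 0.37(73.6) = 82.0420
Difference = 65.7450 − 82.0420 = -16.2970

-16.30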